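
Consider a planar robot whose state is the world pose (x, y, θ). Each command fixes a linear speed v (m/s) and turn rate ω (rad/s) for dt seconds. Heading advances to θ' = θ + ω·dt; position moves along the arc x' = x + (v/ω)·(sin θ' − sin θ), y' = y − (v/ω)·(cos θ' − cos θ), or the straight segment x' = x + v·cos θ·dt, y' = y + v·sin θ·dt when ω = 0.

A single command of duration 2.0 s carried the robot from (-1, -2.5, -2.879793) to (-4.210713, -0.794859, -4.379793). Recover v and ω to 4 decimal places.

Δθ = -4.379793 − -2.879793 = -1.500000
ω = Δθ/dt = -1.500000/2.0 = -0.7500
R = Δx/(sin θ' − sin θ) = -2.6667
v = R·ω = -2.6667·-0.7500 = 2.0000

v = 2.0000, ω = -0.7500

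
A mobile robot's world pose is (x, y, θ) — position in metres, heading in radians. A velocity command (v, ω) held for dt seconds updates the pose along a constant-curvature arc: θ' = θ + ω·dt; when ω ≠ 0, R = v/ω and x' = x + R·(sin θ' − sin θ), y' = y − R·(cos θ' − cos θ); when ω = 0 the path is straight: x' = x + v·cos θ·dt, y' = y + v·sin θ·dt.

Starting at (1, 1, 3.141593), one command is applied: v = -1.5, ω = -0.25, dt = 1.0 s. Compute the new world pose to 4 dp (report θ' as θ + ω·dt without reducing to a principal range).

(2.4844, 0.8135, 2.8916)

θ' = 3.1416 + -0.25·1.0 = 2.8916
R = v/ω = -1.5/-0.25 = 6.0000
x' = 1 + 6.0000·(sin 2.8916 − sin 3.1416) = 2.4844
y' = 1 − 6.0000·(cos 2.8916 − cos 3.1416) = 0.8135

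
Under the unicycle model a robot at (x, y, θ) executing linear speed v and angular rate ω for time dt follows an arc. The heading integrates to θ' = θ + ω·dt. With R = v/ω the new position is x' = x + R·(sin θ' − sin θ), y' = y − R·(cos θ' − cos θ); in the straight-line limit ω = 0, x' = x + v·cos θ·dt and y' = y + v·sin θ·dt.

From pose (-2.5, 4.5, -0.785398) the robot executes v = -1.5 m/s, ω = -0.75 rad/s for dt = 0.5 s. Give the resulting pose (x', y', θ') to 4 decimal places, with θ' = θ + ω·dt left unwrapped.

(-2.9197, 5.1163, -1.1604)

θ' = -0.7854 + -0.75·0.5 = -1.1604
R = v/ω = -1.5/-0.75 = 2.0000
x' = -2.5 + 2.0000·(sin -1.1604 − sin -0.7854) = -2.9197
y' = 4.5 − 2.0000·(cos -1.1604 − cos -0.7854) = 5.1163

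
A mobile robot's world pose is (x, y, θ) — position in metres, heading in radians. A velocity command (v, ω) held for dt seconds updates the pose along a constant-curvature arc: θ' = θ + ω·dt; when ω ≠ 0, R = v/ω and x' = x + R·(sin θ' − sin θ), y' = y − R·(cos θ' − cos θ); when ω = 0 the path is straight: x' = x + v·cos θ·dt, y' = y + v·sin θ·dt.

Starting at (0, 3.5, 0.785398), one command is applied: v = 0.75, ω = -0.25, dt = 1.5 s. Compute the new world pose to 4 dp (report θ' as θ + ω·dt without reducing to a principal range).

θ' = 0.7854 + -0.25·1.5 = 0.4104
R = v/ω = 0.75/-0.25 = -3.0000
x' = 0 + -3.0000·(sin 0.4104 − sin 0.7854) = 0.9244
y' = 3.5 − -3.0000·(cos 0.4104 − cos 0.7854) = 4.1296

(0.9244, 4.1296, 0.4104)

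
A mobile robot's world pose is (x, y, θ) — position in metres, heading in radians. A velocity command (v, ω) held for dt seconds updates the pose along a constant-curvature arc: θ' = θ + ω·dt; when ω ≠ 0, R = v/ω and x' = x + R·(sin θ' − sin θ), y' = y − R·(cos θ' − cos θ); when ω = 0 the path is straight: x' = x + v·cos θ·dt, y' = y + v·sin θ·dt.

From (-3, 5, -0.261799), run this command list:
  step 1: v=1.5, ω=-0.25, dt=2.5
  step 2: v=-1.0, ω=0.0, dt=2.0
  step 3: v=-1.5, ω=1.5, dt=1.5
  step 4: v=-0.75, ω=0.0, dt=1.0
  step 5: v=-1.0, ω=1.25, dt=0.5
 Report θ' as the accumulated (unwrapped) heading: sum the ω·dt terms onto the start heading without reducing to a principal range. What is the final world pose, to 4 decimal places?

step 1: θ'=-0.8868 (R=-6.0000) → pose (0.0974, 2.9958, -0.8868)
step 2: θ'=-0.8868 (straight) → pose (-1.1664, 4.5459, -0.8868)
step 3: θ'=1.3632 (R=-1.0000) → pose (-2.9200, 4.1201, 1.3632)
step 4: θ'=1.3632 (straight) → pose (-3.0745, 3.3862, 1.3632)
step 5: θ'=1.9882 (R=-0.8000) → pose (-3.0230, 2.8970, 1.9882)

(-3.0230, 2.8970, 1.9882)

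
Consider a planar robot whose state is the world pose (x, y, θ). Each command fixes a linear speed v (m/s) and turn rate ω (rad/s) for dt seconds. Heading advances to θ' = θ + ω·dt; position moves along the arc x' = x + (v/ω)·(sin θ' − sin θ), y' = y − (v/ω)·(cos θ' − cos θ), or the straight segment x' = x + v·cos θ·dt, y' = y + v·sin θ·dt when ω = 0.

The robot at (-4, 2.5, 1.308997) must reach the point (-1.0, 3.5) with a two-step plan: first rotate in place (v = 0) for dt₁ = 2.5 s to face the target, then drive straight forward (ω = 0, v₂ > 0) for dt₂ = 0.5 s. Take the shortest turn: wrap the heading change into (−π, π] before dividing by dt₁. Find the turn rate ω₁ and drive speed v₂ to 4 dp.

ω₁ = -0.3949, v₂ = 6.3246

heading to target = atan2(3.5−2.5, -1−-4) = 0.3218
Δθ = wrap(0.3218 − 1.3090) = -0.9872; ω₁ = Δθ/dt₁ = -0.3949
distance = √((-1−-4)² + (3.5−2.5)²) = 3.1623; v₂ = distance/dt₂ = 6.3246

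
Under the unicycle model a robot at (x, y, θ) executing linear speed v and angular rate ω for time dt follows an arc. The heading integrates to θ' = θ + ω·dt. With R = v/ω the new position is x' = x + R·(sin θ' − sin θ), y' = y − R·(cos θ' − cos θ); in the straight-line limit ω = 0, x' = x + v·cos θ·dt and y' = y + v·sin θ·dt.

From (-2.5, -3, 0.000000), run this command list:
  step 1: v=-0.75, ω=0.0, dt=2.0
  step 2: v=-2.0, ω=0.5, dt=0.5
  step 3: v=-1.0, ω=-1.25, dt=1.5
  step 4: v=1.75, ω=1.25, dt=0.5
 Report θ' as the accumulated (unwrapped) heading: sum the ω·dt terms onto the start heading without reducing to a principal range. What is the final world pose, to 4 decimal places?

(-5.7665, -3.1381, -1.0000)

step 1: θ'=0.0000 (straight) → pose (-4.0000, -3.0000, 0.0000)
step 2: θ'=0.2500 (R=-4.0000) → pose (-4.9896, -3.1244, 0.2500)
step 3: θ'=-1.6250 (R=0.8000) → pose (-5.9864, -2.3059, -1.6250)
step 4: θ'=-1.0000 (R=1.4000) → pose (-5.7665, -3.1381, -1.0000)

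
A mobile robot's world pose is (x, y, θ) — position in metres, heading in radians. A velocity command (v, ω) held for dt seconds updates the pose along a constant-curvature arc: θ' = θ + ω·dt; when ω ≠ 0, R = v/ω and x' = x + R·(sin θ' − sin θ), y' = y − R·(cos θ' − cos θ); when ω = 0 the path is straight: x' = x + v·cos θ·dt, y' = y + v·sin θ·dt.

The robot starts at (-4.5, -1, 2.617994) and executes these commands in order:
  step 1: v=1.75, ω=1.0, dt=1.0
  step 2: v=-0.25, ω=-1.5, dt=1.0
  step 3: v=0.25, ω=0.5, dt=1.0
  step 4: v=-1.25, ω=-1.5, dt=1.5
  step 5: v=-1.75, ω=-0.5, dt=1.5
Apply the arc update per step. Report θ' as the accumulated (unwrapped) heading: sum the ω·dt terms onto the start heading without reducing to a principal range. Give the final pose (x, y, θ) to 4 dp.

(-8.8165, -2.3302, -0.3820)

step 1: θ'=3.6180 (R=1.7500) → pose (-6.1775, -0.9604, 3.6180)
step 2: θ'=2.1180 (R=0.1667) → pose (-5.9588, -1.0218, 2.1180)
step 3: θ'=2.6180 (R=0.5000) → pose (-6.1358, -0.8489, 2.6180)
step 4: θ'=0.3680 (R=0.8333) → pose (-6.2526, -2.3482, 0.3680)
step 5: θ'=-0.3820 (R=3.5000) → pose (-8.8165, -2.3302, -0.3820)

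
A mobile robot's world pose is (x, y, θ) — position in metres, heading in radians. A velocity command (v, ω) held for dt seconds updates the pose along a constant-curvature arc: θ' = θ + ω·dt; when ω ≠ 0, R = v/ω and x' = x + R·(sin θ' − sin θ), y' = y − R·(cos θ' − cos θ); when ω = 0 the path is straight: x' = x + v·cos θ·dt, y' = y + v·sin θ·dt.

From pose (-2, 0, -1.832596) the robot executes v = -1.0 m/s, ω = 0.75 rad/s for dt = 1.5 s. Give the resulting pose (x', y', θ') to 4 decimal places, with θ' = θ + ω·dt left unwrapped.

θ' = -1.8326 + 0.75·1.5 = -0.7076
R = v/ω = -1.0/0.75 = -1.3333
x' = -2 + -1.3333·(sin -0.7076 − sin -1.8326) = -2.4212
y' = 0 − -1.3333·(cos -0.7076 − cos -1.8326) = 1.3583

(-2.4212, 1.3583, -0.7076)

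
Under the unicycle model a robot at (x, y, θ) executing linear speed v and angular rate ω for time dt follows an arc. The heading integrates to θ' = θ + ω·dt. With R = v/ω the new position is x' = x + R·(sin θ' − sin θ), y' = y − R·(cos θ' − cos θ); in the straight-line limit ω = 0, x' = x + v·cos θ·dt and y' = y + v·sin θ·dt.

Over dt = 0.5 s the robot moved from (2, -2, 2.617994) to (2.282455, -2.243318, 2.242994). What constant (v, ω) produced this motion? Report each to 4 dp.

v = -0.7500, ω = -0.7500

Δθ = 2.242994 − 2.617994 = -0.375000
ω = Δθ/dt = -0.375000/0.5 = -0.7500
R = Δx/(sin θ' − sin θ) = 1.0000
v = R·ω = 1.0000·-0.7500 = -0.7500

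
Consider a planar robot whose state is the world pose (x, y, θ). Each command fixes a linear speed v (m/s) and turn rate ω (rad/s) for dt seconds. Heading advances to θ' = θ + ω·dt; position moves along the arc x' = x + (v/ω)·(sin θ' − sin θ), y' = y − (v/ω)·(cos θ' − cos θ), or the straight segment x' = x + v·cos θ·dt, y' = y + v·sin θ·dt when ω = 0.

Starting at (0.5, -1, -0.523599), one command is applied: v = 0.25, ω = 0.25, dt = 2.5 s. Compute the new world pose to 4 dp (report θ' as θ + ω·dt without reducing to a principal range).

(1.1012, -1.1288, 0.1014)

θ' = -0.5236 + 0.25·2.5 = 0.1014
R = v/ω = 0.25/0.25 = 1.0000
x' = 0.5 + 1.0000·(sin 0.1014 − sin -0.5236) = 1.1012
y' = -1 − 1.0000·(cos 0.1014 − cos -0.5236) = -1.1288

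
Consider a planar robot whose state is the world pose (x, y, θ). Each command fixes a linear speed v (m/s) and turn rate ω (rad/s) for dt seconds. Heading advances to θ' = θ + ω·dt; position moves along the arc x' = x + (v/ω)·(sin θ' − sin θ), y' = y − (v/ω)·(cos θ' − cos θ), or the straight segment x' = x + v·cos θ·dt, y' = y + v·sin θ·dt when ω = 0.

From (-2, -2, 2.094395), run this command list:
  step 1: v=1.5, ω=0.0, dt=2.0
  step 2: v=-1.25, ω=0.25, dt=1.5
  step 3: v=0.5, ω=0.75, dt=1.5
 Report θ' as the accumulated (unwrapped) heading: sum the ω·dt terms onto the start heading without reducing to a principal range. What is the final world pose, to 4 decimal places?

(-2.9902, -0.7364, 3.5944)

step 1: θ'=2.0944 (straight) → pose (-3.5000, 0.5981, 2.0944)
step 2: θ'=2.4694 (R=-5.0000) → pose (-2.2834, -0.8142, 2.4694)
step 3: θ'=3.5944 (R=0.6667) → pose (-2.9902, -0.7364, 3.5944)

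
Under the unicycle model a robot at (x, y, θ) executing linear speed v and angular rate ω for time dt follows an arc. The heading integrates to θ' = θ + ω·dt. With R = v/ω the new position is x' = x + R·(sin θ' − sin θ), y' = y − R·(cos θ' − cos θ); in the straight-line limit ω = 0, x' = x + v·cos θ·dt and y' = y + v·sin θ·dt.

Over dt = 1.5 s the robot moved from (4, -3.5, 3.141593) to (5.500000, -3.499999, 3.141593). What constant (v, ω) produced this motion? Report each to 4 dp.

v = -1.0000, ω = 0.0000

Δθ = 3.141593 − 3.141593 = 0.000000
ω = Δθ/dt = 0.000000/1.5 = 0.0000
ω = 0 → v = (Δx·cos θ + Δy·sin θ)/dt = -1.0000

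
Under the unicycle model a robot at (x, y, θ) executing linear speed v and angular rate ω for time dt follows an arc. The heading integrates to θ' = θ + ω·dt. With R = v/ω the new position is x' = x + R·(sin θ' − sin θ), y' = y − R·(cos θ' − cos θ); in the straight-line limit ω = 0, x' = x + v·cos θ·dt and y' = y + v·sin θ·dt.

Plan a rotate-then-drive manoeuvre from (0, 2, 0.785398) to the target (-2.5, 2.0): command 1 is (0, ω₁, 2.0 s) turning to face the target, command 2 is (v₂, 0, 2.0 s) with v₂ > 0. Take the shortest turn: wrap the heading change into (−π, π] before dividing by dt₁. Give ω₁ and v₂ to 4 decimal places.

heading to target = atan2(2−2, -2.5−0) = 3.1416
Δθ = wrap(3.1416 − 0.7854) = 2.3562; ω₁ = Δθ/dt₁ = 1.1781
distance = √((-2.5−0)² + (2−2)²) = 2.5000; v₂ = distance/dt₂ = 1.2500

ω₁ = 1.1781, v₂ = 1.2500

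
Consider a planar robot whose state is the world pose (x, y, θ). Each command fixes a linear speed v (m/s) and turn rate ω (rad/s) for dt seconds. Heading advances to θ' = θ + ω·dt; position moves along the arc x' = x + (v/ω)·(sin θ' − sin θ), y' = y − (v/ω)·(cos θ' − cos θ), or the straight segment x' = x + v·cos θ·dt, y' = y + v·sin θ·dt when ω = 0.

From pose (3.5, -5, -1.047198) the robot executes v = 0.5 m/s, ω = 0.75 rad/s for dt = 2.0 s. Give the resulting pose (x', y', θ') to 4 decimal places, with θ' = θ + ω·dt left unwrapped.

θ' = -1.0472 + 0.75·2.0 = 0.4528
R = v/ω = 0.5/0.75 = 0.6667
x' = 3.5 + 0.6667·(sin 0.4528 − sin -1.0472) = 4.3690
y' = -5 − 0.6667·(cos 0.4528 − cos -1.0472) = -5.2662

(4.3690, -5.2662, 0.4528)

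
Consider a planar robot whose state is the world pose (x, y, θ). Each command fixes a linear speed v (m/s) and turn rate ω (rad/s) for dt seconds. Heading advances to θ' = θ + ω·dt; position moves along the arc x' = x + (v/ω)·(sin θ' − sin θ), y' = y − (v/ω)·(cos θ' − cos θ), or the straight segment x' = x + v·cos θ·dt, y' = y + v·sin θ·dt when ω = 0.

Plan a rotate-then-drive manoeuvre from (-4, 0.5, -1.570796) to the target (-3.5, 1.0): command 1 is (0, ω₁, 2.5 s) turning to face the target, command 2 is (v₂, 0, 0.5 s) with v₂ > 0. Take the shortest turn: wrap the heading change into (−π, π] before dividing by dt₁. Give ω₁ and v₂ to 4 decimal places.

ω₁ = 0.9425, v₂ = 1.4142

heading to target = atan2(1−0.5, -3.5−-4) = 0.7854
Δθ = wrap(0.7854 − -1.5708) = 2.3562; ω₁ = Δθ/dt₁ = 0.9425
distance = √((-3.5−-4)² + (1−0.5)²) = 0.7071; v₂ = distance/dt₂ = 1.4142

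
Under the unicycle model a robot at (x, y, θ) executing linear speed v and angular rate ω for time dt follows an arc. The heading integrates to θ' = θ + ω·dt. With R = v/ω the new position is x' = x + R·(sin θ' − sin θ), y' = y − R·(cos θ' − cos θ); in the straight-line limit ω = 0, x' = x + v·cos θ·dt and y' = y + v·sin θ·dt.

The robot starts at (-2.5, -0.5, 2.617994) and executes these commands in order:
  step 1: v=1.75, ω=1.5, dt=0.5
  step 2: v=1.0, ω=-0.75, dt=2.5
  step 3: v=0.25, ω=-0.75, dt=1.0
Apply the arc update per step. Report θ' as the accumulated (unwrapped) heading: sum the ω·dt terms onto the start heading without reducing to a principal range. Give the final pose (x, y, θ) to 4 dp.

step 1: θ'=3.3680 (R=1.1667) → pose (-3.3452, -0.3735, 3.3680)
step 2: θ'=1.4930 (R=-1.3333) → pose (-4.9738, 1.0295, 1.4930)
step 3: θ'=0.7430 (R=-0.3333) → pose (-4.8670, 1.2490, 0.7430)

(-4.8670, 1.2490, 0.7430)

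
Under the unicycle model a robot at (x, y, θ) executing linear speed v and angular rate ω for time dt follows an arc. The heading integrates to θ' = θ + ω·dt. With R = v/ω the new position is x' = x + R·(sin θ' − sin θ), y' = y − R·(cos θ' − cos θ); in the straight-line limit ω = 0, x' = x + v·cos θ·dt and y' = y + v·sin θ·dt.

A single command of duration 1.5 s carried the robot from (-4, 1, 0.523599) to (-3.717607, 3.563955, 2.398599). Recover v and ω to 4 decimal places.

v = 2.0000, ω = 1.2500

Δθ = 2.398599 − 0.523599 = 1.875000
ω = Δθ/dt = 1.875000/1.5 = 1.2500
R = −Δy/(cos θ' − cos θ) = 1.6000
v = R·ω = 1.6000·1.2500 = 2.0000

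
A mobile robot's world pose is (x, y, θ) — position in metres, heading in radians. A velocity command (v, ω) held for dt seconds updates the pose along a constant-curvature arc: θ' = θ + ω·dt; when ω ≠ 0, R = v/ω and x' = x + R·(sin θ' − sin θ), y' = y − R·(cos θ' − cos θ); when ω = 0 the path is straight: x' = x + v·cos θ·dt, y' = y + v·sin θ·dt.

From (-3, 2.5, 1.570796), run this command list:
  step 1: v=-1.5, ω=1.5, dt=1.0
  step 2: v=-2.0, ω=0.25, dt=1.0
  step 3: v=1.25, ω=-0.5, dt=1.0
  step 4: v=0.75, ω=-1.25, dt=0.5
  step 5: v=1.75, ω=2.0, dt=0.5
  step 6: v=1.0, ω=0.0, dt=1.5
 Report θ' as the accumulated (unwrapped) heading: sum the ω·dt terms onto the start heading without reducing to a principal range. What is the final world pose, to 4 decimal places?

step 1: θ'=3.0708 (R=-1.0000) → pose (-2.0707, 1.5025, 3.0708)
step 2: θ'=3.3208 (R=-8.0000) → pose (-0.0789, 1.6106, 3.3208)
step 3: θ'=2.8208 (R=-2.5000) → pose (-1.3128, 1.6981, 2.8208)
step 4: θ'=2.1958 (R=-0.6000) → pose (-1.6102, 1.9164, 2.1958)
step 5: θ'=3.1958 (R=0.8750) → pose (-2.3672, 2.2782, 3.1958)
step 6: θ'=3.1958 (straight) → pose (-3.8650, 2.1969, 3.1958)

(-3.8650, 2.1969, 3.1958)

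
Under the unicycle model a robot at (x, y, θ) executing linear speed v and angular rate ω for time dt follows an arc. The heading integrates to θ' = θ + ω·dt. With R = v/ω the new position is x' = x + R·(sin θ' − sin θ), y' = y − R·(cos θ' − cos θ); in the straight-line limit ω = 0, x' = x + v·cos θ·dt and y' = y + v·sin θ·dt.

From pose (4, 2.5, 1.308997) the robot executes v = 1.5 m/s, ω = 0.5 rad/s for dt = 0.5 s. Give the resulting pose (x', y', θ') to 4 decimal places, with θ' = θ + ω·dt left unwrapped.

(4.1020, 3.2411, 1.5590)

θ' = 1.3090 + 0.5·0.5 = 1.5590
R = v/ω = 1.5/0.5 = 3.0000
x' = 4 + 3.0000·(sin 1.5590 − sin 1.3090) = 4.1020
y' = 2.5 − 3.0000·(cos 1.5590 − cos 1.3090) = 3.2411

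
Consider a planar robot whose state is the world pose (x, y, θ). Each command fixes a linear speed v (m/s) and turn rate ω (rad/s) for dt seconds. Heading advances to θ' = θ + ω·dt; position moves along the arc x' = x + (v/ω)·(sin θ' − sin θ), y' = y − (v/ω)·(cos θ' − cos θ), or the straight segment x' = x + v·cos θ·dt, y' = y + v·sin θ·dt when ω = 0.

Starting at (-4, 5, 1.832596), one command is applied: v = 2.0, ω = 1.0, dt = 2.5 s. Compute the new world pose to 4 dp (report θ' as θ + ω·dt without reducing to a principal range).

θ' = 1.8326 + 1.0·2.5 = 4.3326
R = v/ω = 2.0/1.0 = 2.0000
x' = -4 + 2.0000·(sin 4.3326 − sin 1.8326) = -7.7893
y' = 5 − 2.0000·(cos 4.3326 − cos 1.8326) = 5.2238

(-7.7893, 5.2238, 4.3326)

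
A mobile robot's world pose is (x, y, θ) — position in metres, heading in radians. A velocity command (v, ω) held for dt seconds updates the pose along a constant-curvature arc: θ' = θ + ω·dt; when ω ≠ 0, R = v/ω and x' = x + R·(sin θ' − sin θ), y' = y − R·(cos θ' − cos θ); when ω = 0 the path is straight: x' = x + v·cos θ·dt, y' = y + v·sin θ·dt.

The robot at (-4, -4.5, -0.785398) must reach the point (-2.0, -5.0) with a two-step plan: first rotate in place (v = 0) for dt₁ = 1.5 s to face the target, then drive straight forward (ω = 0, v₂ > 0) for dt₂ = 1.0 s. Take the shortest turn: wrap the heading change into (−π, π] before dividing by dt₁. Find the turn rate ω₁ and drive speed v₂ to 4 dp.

heading to target = atan2(-5−-4.5, -2−-4) = -0.2450
Δθ = wrap(-0.2450 − -0.7854) = 0.5404; ω₁ = Δθ/dt₁ = 0.3603
distance = √((-2−-4)² + (-5−-4.5)²) = 2.0616; v₂ = distance/dt₂ = 2.0616

ω₁ = 0.3603, v₂ = 2.0616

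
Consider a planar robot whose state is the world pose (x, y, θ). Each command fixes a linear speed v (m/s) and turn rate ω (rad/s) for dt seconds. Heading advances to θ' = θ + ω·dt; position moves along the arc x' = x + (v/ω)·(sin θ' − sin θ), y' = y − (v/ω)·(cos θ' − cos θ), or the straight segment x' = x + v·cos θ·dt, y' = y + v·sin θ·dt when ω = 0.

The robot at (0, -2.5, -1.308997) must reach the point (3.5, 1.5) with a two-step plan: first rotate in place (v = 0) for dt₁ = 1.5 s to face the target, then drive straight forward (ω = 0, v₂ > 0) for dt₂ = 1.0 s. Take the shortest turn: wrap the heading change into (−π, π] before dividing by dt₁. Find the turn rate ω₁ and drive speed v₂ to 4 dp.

ω₁ = 1.4406, v₂ = 5.3151

heading to target = atan2(1.5−-2.5, 3.5−0) = 0.8520
Δθ = wrap(0.8520 − -1.3090) = 2.1610; ω₁ = Δθ/dt₁ = 1.4406
distance = √((3.5−0)² + (1.5−-2.5)²) = 5.3151; v₂ = distance/dt₂ = 5.3151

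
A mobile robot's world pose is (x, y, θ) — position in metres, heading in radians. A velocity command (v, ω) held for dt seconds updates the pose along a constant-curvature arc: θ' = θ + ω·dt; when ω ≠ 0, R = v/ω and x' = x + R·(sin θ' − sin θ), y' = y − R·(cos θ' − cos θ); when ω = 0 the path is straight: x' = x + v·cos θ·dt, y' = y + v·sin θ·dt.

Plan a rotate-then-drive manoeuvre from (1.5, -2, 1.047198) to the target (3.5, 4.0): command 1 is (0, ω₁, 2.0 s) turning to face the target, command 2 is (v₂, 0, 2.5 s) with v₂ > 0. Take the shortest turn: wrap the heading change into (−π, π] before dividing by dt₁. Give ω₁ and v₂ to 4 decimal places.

heading to target = atan2(4−-2, 3.5−1.5) = 1.2490
Δθ = wrap(1.2490 − 1.0472) = 0.2018; ω₁ = Δθ/dt₁ = 0.1009
distance = √((3.5−1.5)² + (4−-2)²) = 6.3246; v₂ = distance/dt₂ = 2.5298

ω₁ = 0.1009, v₂ = 2.5298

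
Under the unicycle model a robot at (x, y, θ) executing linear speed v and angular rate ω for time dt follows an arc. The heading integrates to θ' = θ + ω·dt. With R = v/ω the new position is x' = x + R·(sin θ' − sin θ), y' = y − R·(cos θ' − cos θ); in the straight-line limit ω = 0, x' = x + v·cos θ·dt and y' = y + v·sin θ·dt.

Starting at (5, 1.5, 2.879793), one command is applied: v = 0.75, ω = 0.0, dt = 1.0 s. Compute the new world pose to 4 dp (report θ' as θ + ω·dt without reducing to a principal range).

(4.2756, 1.6941, 2.8798)

θ' = 2.8798 + 0.0·1.0 = 2.8798
ω = 0 → straight: x' = 5 + 0.75·cos(2.8798)·1.0 = 4.2756
y' = 1.5 + 0.75·sin(2.8798)·1.0 = 1.6941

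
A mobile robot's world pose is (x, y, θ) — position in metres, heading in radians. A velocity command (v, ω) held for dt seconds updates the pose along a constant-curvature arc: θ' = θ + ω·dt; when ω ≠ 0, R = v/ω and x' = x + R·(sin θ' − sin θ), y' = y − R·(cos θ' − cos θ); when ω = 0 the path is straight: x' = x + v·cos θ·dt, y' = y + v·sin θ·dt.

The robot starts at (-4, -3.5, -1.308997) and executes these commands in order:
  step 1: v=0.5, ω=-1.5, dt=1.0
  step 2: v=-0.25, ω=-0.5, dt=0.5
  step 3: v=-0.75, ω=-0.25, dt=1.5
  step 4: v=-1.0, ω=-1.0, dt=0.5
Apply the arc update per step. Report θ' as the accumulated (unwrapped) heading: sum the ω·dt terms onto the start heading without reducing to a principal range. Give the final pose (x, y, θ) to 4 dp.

step 1: θ'=-2.8090 (R=-0.3333) → pose (-4.2131, -3.9013, -2.8090)
step 2: θ'=-3.0590 (R=0.5000) → pose (-4.0911, -3.8756, -3.0590)
step 3: θ'=-3.4340 (R=3.0000) → pose (-2.9789, -3.9928, -3.4340)
step 4: θ'=-3.9340 (R=1.0000) → pose (-2.5551, -4.2482, -3.9340)

(-2.5551, -4.2482, -3.9340)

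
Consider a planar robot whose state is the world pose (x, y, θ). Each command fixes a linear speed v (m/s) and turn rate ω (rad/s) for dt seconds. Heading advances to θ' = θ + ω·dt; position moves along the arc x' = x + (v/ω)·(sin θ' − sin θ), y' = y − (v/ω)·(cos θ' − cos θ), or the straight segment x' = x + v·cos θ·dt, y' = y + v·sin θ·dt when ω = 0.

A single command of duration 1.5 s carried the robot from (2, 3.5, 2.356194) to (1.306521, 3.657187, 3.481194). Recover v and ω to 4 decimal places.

v = 0.5000, ω = 0.7500

Δθ = 3.481194 − 2.356194 = 1.125000
ω = Δθ/dt = 1.125000/1.5 = 0.7500
R = Δx/(sin θ' − sin θ) = 0.6667
v = R·ω = 0.6667·0.7500 = 0.5000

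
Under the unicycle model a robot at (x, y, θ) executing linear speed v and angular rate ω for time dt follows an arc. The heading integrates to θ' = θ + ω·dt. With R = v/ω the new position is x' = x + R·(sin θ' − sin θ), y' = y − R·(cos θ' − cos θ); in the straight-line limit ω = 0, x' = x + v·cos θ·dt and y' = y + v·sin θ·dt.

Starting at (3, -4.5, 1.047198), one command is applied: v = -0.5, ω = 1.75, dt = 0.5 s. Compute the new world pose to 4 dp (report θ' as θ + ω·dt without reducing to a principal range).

θ' = 1.0472 + 1.75·0.5 = 1.9222
R = v/ω = -0.5/1.75 = -0.2857
x' = 3 + -0.2857·(sin 1.9222 − sin 1.0472) = 2.9792
y' = -4.5 − -0.2857·(cos 1.9222 − cos 1.0472) = -4.7412

(2.9792, -4.7412, 1.9222)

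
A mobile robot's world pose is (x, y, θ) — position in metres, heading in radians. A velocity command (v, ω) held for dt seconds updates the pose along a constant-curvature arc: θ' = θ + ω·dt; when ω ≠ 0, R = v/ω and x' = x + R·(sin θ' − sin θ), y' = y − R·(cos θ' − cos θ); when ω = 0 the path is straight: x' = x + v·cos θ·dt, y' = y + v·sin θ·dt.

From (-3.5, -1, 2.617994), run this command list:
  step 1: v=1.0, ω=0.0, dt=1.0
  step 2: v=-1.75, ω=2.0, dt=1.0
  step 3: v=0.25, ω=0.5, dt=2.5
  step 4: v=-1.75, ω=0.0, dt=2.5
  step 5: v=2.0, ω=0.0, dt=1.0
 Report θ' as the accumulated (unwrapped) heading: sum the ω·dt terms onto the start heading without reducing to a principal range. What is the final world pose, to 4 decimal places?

(-4.9345, 0.6286, 5.8680)

step 1: θ'=2.6180 (straight) → pose (-4.3660, -0.5000, 2.6180)
step 2: θ'=4.6180 (R=-0.8750) → pose (-3.0574, 0.1753, 4.6180)
step 3: θ'=5.8680 (R=0.5000) → pose (-2.7613, -0.3293, 5.8680)
step 4: θ'=5.8680 (straight) → pose (-6.7646, 1.4354, 5.8680)
step 5: θ'=5.8680 (straight) → pose (-4.9345, 0.6286, 5.8680)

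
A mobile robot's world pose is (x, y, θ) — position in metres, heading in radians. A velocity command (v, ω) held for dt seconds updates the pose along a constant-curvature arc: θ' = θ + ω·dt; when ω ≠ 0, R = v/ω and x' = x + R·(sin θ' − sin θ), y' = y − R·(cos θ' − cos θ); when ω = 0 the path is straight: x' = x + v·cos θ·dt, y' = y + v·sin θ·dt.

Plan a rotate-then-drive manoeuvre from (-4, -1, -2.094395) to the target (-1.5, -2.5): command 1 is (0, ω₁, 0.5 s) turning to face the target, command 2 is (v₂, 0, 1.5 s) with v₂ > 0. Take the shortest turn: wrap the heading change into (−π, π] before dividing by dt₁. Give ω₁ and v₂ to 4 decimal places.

heading to target = atan2(-2.5−-1, -1.5−-4) = -0.5404
Δθ = wrap(-0.5404 − -2.0944) = 1.5540; ω₁ = Δθ/dt₁ = 3.1080
distance = √((-1.5−-4)² + (-2.5−-1)²) = 2.9155; v₂ = distance/dt₂ = 1.9437

ω₁ = 3.1080, v₂ = 1.9437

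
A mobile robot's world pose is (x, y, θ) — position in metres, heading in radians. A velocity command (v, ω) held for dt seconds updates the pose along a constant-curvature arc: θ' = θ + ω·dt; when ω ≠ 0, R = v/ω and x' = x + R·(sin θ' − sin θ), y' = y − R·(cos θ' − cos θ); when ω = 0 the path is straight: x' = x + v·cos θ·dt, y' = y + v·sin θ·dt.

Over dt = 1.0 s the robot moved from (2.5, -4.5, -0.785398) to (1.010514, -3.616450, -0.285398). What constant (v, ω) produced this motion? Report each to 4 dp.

Δθ = -0.285398 − -0.785398 = 0.500000
ω = Δθ/dt = 0.500000/1.0 = 0.5000
R = Δx/(sin θ' − sin θ) = -3.5000
v = R·ω = -3.5000·0.5000 = -1.7500

v = -1.7500, ω = 0.5000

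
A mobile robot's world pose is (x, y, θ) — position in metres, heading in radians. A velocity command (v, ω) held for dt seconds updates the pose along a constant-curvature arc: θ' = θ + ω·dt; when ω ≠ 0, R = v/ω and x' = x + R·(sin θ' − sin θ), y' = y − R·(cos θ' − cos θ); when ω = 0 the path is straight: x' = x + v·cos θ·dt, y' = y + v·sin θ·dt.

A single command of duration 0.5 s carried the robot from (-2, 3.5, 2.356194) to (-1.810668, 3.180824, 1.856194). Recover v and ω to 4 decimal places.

v = -0.7500, ω = -1.0000

Δθ = 1.856194 − 2.356194 = -0.500000
ω = Δθ/dt = -0.500000/0.5 = -1.0000
R = −Δy/(cos θ' − cos θ) = 0.7500
v = R·ω = 0.7500·-1.0000 = -0.7500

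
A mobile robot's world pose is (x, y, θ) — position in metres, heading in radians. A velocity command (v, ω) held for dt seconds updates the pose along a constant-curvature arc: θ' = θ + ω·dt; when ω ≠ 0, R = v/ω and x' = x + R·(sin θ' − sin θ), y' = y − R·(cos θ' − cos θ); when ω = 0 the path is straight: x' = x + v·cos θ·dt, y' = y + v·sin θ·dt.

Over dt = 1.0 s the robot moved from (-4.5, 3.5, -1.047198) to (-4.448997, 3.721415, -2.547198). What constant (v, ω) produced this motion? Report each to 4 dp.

Δθ = -2.547198 − -1.047198 = -1.500000
ω = Δθ/dt = -1.500000/1.0 = -1.5000
R = −Δy/(cos θ' − cos θ) = 0.1667
v = R·ω = 0.1667·-1.5000 = -0.2500

v = -0.2500, ω = -1.5000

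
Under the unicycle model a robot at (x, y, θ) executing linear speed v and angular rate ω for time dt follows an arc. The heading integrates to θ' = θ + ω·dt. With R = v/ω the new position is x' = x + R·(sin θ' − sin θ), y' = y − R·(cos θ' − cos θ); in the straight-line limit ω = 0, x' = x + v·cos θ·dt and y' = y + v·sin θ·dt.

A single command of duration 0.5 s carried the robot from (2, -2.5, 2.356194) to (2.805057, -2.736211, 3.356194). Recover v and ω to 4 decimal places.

v = -1.7500, ω = 2.0000

Δθ = 3.356194 − 2.356194 = 1.000000
ω = Δθ/dt = 1.000000/0.5 = 2.0000
R = Δx/(sin θ' − sin θ) = -0.8750
v = R·ω = -0.8750·2.0000 = -1.7500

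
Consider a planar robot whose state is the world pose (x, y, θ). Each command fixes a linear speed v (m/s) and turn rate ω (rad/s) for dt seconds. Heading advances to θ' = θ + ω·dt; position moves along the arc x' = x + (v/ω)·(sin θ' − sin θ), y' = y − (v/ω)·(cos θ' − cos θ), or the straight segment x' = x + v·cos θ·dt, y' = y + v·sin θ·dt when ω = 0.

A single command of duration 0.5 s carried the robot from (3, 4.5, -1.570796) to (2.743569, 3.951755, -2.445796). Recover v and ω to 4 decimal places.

Δθ = -2.445796 − -1.570796 = -0.875000
ω = Δθ/dt = -0.875000/0.5 = -1.7500
R = −Δy/(cos θ' − cos θ) = -0.7143
v = R·ω = -0.7143·-1.7500 = 1.2500

v = 1.2500, ω = -1.7500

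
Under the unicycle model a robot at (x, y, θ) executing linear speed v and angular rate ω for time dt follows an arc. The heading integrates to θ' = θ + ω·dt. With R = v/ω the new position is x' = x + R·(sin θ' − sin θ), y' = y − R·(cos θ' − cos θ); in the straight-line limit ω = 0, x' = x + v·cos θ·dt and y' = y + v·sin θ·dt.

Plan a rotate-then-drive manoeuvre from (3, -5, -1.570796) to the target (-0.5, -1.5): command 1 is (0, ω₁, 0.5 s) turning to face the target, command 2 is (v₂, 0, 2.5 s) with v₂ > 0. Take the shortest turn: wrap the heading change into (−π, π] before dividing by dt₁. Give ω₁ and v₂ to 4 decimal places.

heading to target = atan2(-1.5−-5, -0.5−3) = 2.3562
Δθ = wrap(2.3562 − -1.5708) = -2.3562; ω₁ = Δθ/dt₁ = -4.7124
distance = √((-0.5−3)² + (-1.5−-5)²) = 4.9497; v₂ = distance/dt₂ = 1.9799

ω₁ = -4.7124, v₂ = 1.9799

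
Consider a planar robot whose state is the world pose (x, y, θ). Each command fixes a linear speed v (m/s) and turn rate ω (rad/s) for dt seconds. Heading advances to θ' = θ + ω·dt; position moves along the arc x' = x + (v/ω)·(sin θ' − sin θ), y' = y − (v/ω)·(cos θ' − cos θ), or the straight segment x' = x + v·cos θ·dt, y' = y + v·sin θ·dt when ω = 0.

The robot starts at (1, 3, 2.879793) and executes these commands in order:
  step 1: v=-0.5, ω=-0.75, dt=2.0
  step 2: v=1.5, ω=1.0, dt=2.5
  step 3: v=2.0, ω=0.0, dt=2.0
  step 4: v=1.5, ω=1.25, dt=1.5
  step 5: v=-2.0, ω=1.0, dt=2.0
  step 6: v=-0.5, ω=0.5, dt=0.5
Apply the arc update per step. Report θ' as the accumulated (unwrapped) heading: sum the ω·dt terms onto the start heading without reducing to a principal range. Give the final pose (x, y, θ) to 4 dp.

(-6.7483, -2.7705, 8.0048)

step 1: θ'=1.3798 (R=0.6667) → pose (1.4820, 2.2295, 1.3798)
step 2: θ'=3.8798 (R=1.5000) → pose (-1.0002, 3.6238, 3.8798)
step 3: θ'=3.8798 (straight) → pose (-3.9589, 0.9319, 3.8798)
step 4: θ'=5.7548 (R=1.2000) → pose (-3.7563, -0.9920, 5.7548)
step 5: θ'=7.7548 (R=-2.0000) → pose (-6.7548, -2.5212, 7.7548)
step 6: θ'=8.0048 (R=-1.0000) → pose (-6.7483, -2.7705, 8.0048)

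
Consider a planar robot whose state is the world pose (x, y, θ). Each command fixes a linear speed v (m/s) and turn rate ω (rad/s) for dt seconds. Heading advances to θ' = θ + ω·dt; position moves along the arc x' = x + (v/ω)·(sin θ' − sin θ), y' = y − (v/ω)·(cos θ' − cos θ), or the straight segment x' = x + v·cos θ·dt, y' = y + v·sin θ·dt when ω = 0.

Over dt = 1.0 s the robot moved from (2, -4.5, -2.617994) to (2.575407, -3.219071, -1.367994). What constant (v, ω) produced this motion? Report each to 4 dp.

v = -1.5000, ω = 1.2500

Δθ = -1.367994 − -2.617994 = 1.250000
ω = Δθ/dt = 1.250000/1.0 = 1.2500
R = −Δy/(cos θ' − cos θ) = -1.2000
v = R·ω = -1.2000·1.2500 = -1.5000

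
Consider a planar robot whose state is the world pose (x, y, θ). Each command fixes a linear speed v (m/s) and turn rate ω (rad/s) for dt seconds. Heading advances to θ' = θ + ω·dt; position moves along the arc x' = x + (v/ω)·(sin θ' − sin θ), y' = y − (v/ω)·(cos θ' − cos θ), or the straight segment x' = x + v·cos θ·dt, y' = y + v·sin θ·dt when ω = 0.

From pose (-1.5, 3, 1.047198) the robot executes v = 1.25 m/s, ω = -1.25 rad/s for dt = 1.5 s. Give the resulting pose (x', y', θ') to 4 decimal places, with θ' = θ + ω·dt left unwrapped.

θ' = 1.0472 + -1.25·1.5 = -0.8278
R = v/ω = 1.25/-1.25 = -1.0000
x' = -1.5 + -1.0000·(sin -0.8278 − sin 1.0472) = 0.1025
y' = 3 − -1.0000·(cos -0.8278 − cos 1.0472) = 3.1765

(0.1025, 3.1765, -0.8278)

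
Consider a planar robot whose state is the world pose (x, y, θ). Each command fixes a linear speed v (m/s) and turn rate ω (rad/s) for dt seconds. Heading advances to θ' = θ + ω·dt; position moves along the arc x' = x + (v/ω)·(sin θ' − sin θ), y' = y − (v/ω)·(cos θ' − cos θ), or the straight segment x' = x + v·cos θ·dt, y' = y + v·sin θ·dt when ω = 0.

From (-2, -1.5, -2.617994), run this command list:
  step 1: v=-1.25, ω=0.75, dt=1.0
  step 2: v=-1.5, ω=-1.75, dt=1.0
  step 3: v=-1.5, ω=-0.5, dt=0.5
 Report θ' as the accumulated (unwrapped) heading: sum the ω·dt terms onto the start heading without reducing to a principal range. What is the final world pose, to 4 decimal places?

(0.5897, -0.4572, -3.8680)

step 1: θ'=-1.8680 (R=-1.6667) → pose (-1.2397, -0.5447, -1.8680)
step 2: θ'=-3.6180 (R=0.8571) → pose (-0.0271, -0.0340, -3.6180)
step 3: θ'=-3.8680 (R=3.0000) → pose (0.5897, -0.4572, -3.8680)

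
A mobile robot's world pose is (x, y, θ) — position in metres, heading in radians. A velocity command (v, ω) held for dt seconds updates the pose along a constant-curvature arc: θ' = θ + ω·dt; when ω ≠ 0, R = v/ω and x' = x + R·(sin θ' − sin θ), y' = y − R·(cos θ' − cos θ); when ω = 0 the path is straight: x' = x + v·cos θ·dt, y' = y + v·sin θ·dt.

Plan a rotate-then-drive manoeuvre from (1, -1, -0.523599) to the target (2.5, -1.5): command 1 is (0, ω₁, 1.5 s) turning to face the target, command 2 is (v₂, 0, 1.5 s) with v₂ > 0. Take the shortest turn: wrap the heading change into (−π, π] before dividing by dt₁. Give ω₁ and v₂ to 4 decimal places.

heading to target = atan2(-1.5−-1, 2.5−1) = -0.3218
Δθ = wrap(-0.3218 − -0.5236) = 0.2018; ω₁ = Δθ/dt₁ = 0.1346
distance = √((2.5−1)² + (-1.5−-1)²) = 1.5811; v₂ = distance/dt₂ = 1.0541

ω₁ = 0.1346, v₂ = 1.0541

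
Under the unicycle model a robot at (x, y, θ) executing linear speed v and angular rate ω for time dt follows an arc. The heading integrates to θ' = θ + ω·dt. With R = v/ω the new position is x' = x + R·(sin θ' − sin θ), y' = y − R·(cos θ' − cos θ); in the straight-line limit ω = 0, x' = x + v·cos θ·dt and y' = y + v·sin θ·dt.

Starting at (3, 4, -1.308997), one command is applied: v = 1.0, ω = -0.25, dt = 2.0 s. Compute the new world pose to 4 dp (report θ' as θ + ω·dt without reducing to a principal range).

θ' = -1.3090 + -0.25·2.0 = -1.8090
R = v/ω = 1.0/-0.25 = -4.0000
x' = 3 + -4.0000·(sin -1.8090 − sin -1.3090) = 3.0234
y' = 4 − -4.0000·(cos -1.8090 − cos -1.3090) = 2.0209

(3.0234, 2.0209, -1.8090)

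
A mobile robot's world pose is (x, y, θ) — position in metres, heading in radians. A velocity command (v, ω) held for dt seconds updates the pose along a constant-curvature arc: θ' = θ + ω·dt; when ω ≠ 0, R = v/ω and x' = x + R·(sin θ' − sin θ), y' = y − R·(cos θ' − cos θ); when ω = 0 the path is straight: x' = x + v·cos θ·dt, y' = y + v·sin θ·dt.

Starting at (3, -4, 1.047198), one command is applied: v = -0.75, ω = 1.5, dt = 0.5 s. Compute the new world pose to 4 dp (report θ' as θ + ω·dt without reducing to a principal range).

θ' = 1.0472 + 1.5·0.5 = 1.7972
R = v/ω = -0.75/1.5 = -0.5000
x' = 3 + -0.5000·(sin 1.7972 − sin 1.0472) = 2.9458
y' = -4 − -0.5000·(cos 1.7972 − cos 1.0472) = -4.3622

(2.9458, -4.3622, 1.7972)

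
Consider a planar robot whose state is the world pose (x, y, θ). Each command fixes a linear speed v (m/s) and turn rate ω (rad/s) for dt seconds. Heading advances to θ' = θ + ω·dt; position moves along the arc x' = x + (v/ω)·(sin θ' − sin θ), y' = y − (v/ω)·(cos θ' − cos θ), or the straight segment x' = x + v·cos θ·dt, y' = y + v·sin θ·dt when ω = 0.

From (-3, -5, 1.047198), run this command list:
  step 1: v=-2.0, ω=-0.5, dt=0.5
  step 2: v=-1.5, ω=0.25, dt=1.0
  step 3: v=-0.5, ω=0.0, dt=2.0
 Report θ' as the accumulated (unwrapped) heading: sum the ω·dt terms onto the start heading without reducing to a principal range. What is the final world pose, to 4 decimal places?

(-5.0062, -7.8532, 1.0472)

step 1: θ'=0.7972 (R=4.0000) → pose (-3.6025, -5.7949, 0.7972)
step 2: θ'=1.0472 (R=-6.0000) → pose (-4.5062, -6.9871, 1.0472)
step 3: θ'=1.0472 (straight) → pose (-5.0062, -7.8532, 1.0472)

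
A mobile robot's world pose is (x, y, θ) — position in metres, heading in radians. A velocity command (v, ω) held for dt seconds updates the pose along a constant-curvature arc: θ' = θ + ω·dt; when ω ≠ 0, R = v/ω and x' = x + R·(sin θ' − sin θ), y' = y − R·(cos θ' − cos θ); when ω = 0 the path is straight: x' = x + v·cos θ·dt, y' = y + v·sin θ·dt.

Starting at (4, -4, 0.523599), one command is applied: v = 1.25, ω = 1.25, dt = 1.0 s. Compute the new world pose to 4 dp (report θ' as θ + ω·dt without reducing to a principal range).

(4.4795, -2.9326, 1.7736)

θ' = 0.5236 + 1.25·1.0 = 1.7736
R = v/ω = 1.25/1.25 = 1.0000
x' = 4 + 1.0000·(sin 1.7736 − sin 0.5236) = 4.4795
y' = -4 − 1.0000·(cos 1.7736 − cos 0.5236) = -2.9326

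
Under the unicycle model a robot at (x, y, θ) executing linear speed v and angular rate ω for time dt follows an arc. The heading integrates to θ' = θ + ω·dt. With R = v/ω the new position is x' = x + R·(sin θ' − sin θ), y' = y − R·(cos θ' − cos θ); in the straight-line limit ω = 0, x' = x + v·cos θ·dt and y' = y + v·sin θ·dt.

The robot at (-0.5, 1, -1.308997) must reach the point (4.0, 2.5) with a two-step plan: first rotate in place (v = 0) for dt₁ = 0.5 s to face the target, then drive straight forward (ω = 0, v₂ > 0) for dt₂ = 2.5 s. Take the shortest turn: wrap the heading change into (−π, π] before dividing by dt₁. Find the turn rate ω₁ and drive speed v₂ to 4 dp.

heading to target = atan2(2.5−1, 4−-0.5) = 0.3218
Δθ = wrap(0.3218 − -1.3090) = 1.6307; ω₁ = Δθ/dt₁ = 3.2615
distance = √((4−-0.5)² + (2.5−1)²) = 4.7434; v₂ = distance/dt₂ = 1.8974

ω₁ = 3.2615, v₂ = 1.8974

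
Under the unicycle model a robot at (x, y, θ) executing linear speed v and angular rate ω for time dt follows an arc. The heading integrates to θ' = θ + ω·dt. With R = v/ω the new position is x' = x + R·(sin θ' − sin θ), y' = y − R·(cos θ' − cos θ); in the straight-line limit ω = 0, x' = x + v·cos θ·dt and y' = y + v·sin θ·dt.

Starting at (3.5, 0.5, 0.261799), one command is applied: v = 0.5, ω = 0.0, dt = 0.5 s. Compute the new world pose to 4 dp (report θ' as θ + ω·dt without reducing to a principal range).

(3.7415, 0.5647, 0.2618)

θ' = 0.2618 + 0.0·0.5 = 0.2618
ω = 0 → straight: x' = 3.5 + 0.5·cos(0.2618)·0.5 = 3.7415
y' = 0.5 + 0.5·sin(0.2618)·0.5 = 0.5647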